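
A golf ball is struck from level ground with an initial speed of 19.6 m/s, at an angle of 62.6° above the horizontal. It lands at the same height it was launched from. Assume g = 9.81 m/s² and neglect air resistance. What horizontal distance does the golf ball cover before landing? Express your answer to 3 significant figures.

32.0 m

Components: v_x = 19.6 cos 62.6° = 9.020 m/s, v_y = 19.6 sin 62.6° = 17.40 m/s.
Time of flight (same landing height): t = 2 v_y / g = 2 × 17.40 / 9.81 = 3.547 s.
Range: R = v_x · t = 9.020 × 3.547 = 32.0 m.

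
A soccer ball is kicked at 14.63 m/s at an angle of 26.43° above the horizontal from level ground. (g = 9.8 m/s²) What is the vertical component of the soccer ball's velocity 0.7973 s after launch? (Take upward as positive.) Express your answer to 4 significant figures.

Initial vertical component: v_y0 = 14.63 sin 26.43° = 6.5119 m/s.
v_y(t) = v_y0 − g t = 6.5119 − 9.8 × 0.7973 = -1.302 m/s.

-1.302 m/s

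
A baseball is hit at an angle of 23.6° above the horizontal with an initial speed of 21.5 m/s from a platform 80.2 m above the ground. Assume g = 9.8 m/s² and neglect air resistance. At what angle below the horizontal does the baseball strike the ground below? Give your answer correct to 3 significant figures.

v_x = 21.5 cos 23.6° = 19.70 m/s.
At impact |v_y| = √(v_y0² + 2 g h) = √(8.608² + 2×9.8×80.2) = 40.57 m/s.
Angle below horizontal = arctan(|v_y| / v_x) = arctan(40.57 / 19.70) = 64.1°.

64.1°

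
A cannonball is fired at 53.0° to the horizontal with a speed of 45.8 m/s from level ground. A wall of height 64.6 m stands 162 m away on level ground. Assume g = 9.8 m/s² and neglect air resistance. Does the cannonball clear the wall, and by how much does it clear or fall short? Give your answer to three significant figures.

v_x = 45.8 cos 53.0° = 27.56 m/s; v_y0 = 45.8 sin 53.0° = 36.58 m/s.
Time to reach the wall: t = 162 / 27.56 = 5.878 s.
Height at that point: y = 36.58×5.878 − 4.900×5.878² = 45.72 m.
That is 64.6 − 45.72 = 18.9 m below the top of the wall, so the cannonball does not clear it.

No — it falls 18.9 m short of clearing the wall.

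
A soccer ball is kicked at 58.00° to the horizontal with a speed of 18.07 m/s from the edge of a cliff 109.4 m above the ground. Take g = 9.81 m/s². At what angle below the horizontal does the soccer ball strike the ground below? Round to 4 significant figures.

78.90°

v_x = 18.07 cos 58.00° = 9.5756 m/s.
At impact |v_y| = √(v_y0² + 2 g h) = √(15.324² + 2×9.81×109.4) = 48.798 m/s.
Angle below horizontal = arctan(|v_y| / v_x) = arctan(48.798 / 9.5756) = 78.90°.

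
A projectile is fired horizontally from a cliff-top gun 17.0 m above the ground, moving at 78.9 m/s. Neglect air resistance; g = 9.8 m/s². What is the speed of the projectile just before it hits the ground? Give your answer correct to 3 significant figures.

81.0 m/s

Fall time: t = √(2 × 17.0 / 9.8) = 1.863 s.
At impact: v_x = 78.9 m/s (unchanged), v_y = g t = 9.8 × 1.863 = 18.26 m/s.
Speed = √(v_x² + v_y²) = √(6225 + 333.4) = 81.0 m/s.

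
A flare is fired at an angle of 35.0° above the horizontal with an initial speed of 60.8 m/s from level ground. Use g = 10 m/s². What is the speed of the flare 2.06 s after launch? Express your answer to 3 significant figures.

51.8 m/s

v_x = 60.8 cos 35.0° = 49.80 m/s (constant).
v_y(t) = 60.8 sin 35.0° − g t = 34.87 − 10 × 2.06 = 14.27 m/s.
Speed = √(v_x² + v_y²) = √(2480 + 203.6) = 51.8 m/s.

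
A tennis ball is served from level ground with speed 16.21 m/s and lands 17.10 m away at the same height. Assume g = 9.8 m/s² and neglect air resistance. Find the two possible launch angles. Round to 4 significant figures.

Level-ground range: R = v₀² sin(2θ)/g ⇒ sin 2θ = R g / v₀² = 17.10×9.8/16.21² = 0.6378.
2θ = arcsin(0.6378) = 39.628° or 180° − 39.628° = 140.372°.
So θ = 19.81° or θ = 70.19°.

19.81° and 70.19°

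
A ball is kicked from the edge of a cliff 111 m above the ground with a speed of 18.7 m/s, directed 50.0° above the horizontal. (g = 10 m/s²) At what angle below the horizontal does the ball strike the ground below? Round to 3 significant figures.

v_x = 18.7 cos 50.0° = 12.02 m/s.
At impact |v_y| = √(v_y0² + 2 g h) = √(14.33² + 2×10×111) = 49.25 m/s.
Angle below horizontal = arctan(|v_y| / v_x) = arctan(49.25 / 12.02) = 76.3°.

76.3°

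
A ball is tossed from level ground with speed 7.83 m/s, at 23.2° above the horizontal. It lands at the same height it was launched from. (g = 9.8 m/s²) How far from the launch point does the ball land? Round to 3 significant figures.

4.53 m

Components: v_x = 7.83 cos 23.2° = 7.197 m/s, v_y = 7.83 sin 23.2° = 3.085 m/s.
Time of flight (same landing height): t = 2 v_y / g = 2 × 3.085 / 9.8 = 0.6296 s.
Range: R = v_x · t = 7.197 × 0.6296 = 4.53 m.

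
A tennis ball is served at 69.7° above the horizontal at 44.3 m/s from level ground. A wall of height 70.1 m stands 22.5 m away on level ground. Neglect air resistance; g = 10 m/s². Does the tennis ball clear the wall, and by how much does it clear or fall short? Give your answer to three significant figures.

v_x = 44.3 cos 69.7° = 15.37 m/s; v_y0 = 44.3 sin 69.7° = 41.55 m/s.
Time to reach the wall: t = 22.5 / 15.37 = 1.464 s.
Height at that point: y = 41.55×1.464 − 5.000×1.464² = 50.11 m.
That is 70.1 − 50.11 = 20.0 m below the top of the wall, so the tennis ball does not clear it.

No — it falls 20.0 m short of clearing the wall.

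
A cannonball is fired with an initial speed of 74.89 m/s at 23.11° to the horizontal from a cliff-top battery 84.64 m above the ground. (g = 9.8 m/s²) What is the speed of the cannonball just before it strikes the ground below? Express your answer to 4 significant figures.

85.25 m/s

v_x = 74.89 cos 23.11° = 68.880 m/s is unchanged throughout.
For the vertical component, v_y² = v_y0² + 2 g h = (29.394)² + 2×9.8×84.64 = 2523.0, so |v_y| = 50.229 m/s.
Impact speed = √(v_x² + v_y²) = √(4744.5 + 2523.0) = 85.25 m/s.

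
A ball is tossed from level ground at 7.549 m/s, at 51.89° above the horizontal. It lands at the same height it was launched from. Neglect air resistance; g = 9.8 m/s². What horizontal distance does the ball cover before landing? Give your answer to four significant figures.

5.648 m

Components: v_x = 7.549 cos 51.89° = 4.6590 m/s, v_y = 7.549 sin 51.89° = 5.9398 m/s.
Time of flight (same landing height): t = 2 v_y / g = 2 × 5.9398 / 9.8 = 1.2122 s.
Range: R = v_x · t = 4.6590 × 1.2122 = 5.648 m.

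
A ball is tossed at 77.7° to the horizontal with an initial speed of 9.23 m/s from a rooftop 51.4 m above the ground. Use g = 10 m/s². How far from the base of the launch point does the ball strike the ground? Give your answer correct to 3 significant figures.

8.32 m

Components: v_x = 9.23 cos 77.7° = 1.966 m/s, v_y = 9.23 sin 77.7° = 9.018 m/s.
Vertical: 0 = 51.4 + 9.018 t − ½(10) t² ⇒ 5.000 t² − 9.018 t − 51.4 = 0.
t = [9.018 + √(81.32 + 1028)] / 10.00 = 4.232 s.
Horizontal: R = v_x · t = 1.966 × 4.232 = 8.32 m.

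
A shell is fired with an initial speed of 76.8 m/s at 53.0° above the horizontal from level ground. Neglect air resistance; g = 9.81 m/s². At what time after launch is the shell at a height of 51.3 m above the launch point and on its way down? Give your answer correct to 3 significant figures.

11.6 s

v_y0 = 76.8 sin 53.0° = 61.34 m/s.
Set y = v_y0 t − ½ g t² = 51.3: 4.905 t² − 61.34 t + 51.3 = 0.
t = [61.34 ± √(3763 − 1007)] / 9.81 = (61.34 ± 52.50) / 9.81, giving t = 0.901 s or t = 11.6 s.
On the way down corresponds to the larger root: t = 11.6 s.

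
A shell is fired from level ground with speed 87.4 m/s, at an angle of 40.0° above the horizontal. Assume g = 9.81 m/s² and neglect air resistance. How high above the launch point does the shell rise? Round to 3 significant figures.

Vertical component of launch velocity: v_y = 87.4 sin 40.0° = 56.18 m/s.
At the highest point the vertical velocity is zero, so v_y² = 2 g h_max.
h_max = (56.18)² / (2 × 9.81) = 3156 / 19.62 = 161 m.

161 m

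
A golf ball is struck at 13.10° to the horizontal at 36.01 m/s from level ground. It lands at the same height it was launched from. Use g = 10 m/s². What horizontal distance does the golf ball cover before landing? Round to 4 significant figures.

For level ground, R = v₀² sin(2θ) / g.
sin(2 × 13.10°) = sin 26.200° = 0.4415.
R = (36.01)² × 0.4415 / 10 = 57.25 m.

57.25 m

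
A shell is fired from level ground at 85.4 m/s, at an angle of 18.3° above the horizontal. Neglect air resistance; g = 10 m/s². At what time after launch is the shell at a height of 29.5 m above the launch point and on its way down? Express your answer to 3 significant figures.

3.82 s

v_y0 = 85.4 sin 18.3° = 26.81 m/s.
Set y = v_y0 t − ½ g t² = 29.5: 5.000 t² − 26.81 t + 29.5 = 0.
t = [26.81 ± √(718.8 − 590.0)] / 10 = (26.81 ± 11.35) / 10, giving t = 1.55 s or t = 3.82 s.
On the way down corresponds to the larger root: t = 3.82 s.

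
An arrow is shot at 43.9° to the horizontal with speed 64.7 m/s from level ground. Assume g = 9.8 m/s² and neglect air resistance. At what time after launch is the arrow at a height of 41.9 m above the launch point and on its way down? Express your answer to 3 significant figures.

8.10 s

v_y0 = 64.7 sin 43.9° = 44.86 m/s.
Set y = v_y0 t − ½ g t² = 41.9: 4.900 t² − 44.86 t + 41.9 = 0.
t = [44.86 ± √(2012 − 821.2)] / 9.8 = (44.86 ± 34.51) / 9.8, giving t = 1.06 s or t = 8.10 s.
On the way down corresponds to the larger root: t = 8.10 s.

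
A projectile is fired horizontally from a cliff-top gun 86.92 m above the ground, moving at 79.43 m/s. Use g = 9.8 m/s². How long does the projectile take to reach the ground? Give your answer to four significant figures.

The horizontal speed doesn't affect the fall. With v_y0 = 0, h = ½ g t².
t = √(2 × 86.92 / 9.8) = √17.739 = 4.212 s.

4.212 s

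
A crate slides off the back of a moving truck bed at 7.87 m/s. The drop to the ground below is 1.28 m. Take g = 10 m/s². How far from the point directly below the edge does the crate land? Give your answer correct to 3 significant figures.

3.98 m

Initial vertical velocity is zero, so the fall time comes from h = ½ g t²: t = √(2 × 1.28 / 10) = 0.5060 s.
Horizontal motion is uniform at 7.87 m/s, so x = 7.87 × 0.5060 = 3.98 m.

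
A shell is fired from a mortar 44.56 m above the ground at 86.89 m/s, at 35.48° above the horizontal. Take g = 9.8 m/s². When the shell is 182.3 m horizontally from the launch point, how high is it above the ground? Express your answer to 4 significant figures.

v_x = 86.89 cos 35.48° = 70.756 m/s, v_y0 = 86.89 sin 35.48° = 50.433 m/s.
Time to reach x = 182.3 m: t = x / v_x = 182.3 / 70.756 = 2.5765 s.
y = 44.56 + v_y0 t − ½ g t² = 44.56 + 50.433×2.5765 − 4.900×2.5765² = 142.0 m.

142.0 m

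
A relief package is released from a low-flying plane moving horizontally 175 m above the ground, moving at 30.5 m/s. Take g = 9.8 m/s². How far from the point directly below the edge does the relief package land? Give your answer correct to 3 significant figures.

182 m

Initial vertical velocity is zero, so the fall time comes from h = ½ g t²: t = √(2 × 175 / 9.8) = 5.976 s.
Horizontal motion is uniform at 30.5 m/s, so x = 30.5 × 5.976 = 182 m.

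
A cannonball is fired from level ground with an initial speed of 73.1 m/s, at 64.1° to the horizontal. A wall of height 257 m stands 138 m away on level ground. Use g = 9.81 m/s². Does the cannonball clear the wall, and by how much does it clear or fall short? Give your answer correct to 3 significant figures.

No — it falls 64.4 m short of clearing the wall.

v_x = 73.1 cos 64.1° = 31.93 m/s; v_y0 = 73.1 sin 64.1° = 65.76 m/s.
Time to reach the wall: t = 138 / 31.93 = 4.322 s.
Height at that point: y = 65.76×4.322 − 4.905×4.322² = 192.6 m.
That is 257 − 192.6 = 64.4 m below the top of the wall, so the cannonball does not clear it.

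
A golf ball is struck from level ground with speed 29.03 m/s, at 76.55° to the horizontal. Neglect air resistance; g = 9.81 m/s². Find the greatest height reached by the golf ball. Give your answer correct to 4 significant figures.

40.63 m

Vertical component of launch velocity: v_y = 29.03 sin 76.55° = 28.234 m/s.
At the highest point the vertical velocity is zero, so v_y² = 2 g h_max.
h_max = (28.234)² / (2 × 9.81) = 797.16 / 19.62 = 40.63 m.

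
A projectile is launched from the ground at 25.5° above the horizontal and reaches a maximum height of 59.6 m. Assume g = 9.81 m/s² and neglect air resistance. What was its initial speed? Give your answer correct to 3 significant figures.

At maximum height v_y = 0, so (v₀ sin θ)² = 2 g H.
v₀ sin 25.5° = √(2 × 9.81 × 59.6) = 34.20 m/s.
v₀ = 34.20 / sin 25.5° = 34.20 / 0.4305 = 79.4 m/s.

79.4 m/s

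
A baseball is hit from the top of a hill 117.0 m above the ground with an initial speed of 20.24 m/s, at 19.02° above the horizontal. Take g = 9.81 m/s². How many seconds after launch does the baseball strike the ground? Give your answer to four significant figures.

Vertical component: v_y = 20.24 sin 19.02° = 6.5962 m/s.
Taking up as positive with launch at y = 117.0 m, landing at y = 0: 0 = 117.0 + 6.5962 t − ½(9.81) t².
Solving 4.905 t² − 6.5962 t − 117.0 = 0 gives t = [6.5962 + √(6.5962² + 4·4.905·117.0)] / 9.810 = 5.602 s.

5.602 s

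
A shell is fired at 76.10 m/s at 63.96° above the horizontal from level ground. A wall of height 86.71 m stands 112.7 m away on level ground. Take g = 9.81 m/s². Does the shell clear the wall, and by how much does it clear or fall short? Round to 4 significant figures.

Yes — it clears the wall by 88.13 m.

v_x = 76.10 cos 63.96° = 33.408 m/s; v_y0 = 76.10 sin 63.96° = 68.375 m/s.
Time to reach the wall: t = 112.7 / 33.408 = 3.3734 s.
Height at that point: y = 68.375×3.3734 − 4.905×3.3734² = 174.84 m.
That is 174.84 − 86.71 = 88.13 m above the top of the wall, so the shell clears it.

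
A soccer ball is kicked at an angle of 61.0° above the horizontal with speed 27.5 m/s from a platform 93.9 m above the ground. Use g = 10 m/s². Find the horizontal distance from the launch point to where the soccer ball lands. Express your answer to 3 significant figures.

98.1 m

Components: v_x = 27.5 cos 61.0° = 13.33 m/s, v_y = 27.5 sin 61.0° = 24.05 m/s.
Vertical: 0 = 93.9 + 24.05 t − ½(10) t² ⇒ 5.000 t² − 24.05 t − 93.9 = 0.
t = [24.05 + √(578.4 + 1878)] / 10.00 = 7.361 s.
Horizontal: R = v_x · t = 13.33 × 7.361 = 98.1 m.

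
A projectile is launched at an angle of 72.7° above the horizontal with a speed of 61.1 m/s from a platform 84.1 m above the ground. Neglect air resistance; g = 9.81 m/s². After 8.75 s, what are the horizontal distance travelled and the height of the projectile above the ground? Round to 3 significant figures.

x = 159 m, y = 219 m

v_x = 61.1 cos 72.7° = 18.17 m/s; v_y0 = 61.1 sin 72.7° = 58.34 m/s.
x = v_x t = 18.17 × 8.75 = 159 m.
y = 84.1 + v_y0 t − ½ g t² = 219 m.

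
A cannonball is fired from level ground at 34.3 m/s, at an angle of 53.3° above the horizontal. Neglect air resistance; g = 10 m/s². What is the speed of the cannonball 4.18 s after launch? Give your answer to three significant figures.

25.0 m/s

v_x = 34.3 cos 53.3° = 20.50 m/s (constant).
v_y(t) = 34.3 sin 53.3° − g t = 27.50 − 10 × 4.18 = -14.30 m/s.
Speed = √(v_x² + v_y²) = √(420.2 + 204.5) = 25.0 m/s.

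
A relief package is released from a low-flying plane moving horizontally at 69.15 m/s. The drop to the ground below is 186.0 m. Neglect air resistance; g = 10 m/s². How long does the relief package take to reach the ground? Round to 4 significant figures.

The horizontal speed doesn't affect the fall. With v_y0 = 0, h = ½ g t².
t = √(2 × 186.0 / 10) = √37.200 = 6.099 s.

6.099 s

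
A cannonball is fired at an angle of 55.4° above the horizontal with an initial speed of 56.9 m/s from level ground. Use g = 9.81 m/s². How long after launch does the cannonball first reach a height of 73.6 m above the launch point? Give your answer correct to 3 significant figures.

v_y0 = 56.9 sin 55.4° = 46.84 m/s.
Set y = v_y0 t − ½ g t² = 73.6: 4.905 t² − 46.84 t + 73.6 = 0.
t = [46.84 ± √(2194 − 1444)] / 9.81 = (46.84 ± 27.39) / 9.81, giving t = 1.98 s or t = 7.57 s.
The cannonball is on the way up at the first time, so t = 1.98 s.

1.98 s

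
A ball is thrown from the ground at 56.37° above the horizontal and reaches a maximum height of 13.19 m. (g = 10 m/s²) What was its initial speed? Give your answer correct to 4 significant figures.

19.51 m/s

At maximum height v_y = 0, so (v₀ sin θ)² = 2 g H.
v₀ sin 56.37° = √(2 × 10 × 13.19) = 16.242 m/s.
v₀ = 16.242 / sin 56.37° = 16.242 / 0.8326 = 19.51 m/s.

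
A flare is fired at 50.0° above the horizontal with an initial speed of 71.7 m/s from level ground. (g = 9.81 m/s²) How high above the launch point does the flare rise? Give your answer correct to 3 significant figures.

Vertical component of launch velocity: v_y = 71.7 sin 50.0° = 54.93 m/s.
At the highest point the vertical velocity is zero, so v_y² = 2 g h_max.
h_max = (54.93)² / (2 × 9.81) = 3017 / 19.62 = 154 m.

154 m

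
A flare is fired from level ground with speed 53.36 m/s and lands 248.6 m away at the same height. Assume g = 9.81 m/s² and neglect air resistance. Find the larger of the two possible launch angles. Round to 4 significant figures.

60.54°

Level-ground range: R = v₀² sin(2θ)/g ⇒ sin 2θ = R g / v₀² = 248.6×9.81/53.36² = 0.8565.
2θ = arcsin(0.8565) = 58.926° or 180° − 58.926° = 121.074°.
So θ = 29.46° or θ = 60.54°.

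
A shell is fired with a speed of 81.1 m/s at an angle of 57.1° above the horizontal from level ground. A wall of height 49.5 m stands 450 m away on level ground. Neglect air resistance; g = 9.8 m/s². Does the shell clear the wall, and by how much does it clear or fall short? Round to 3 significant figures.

v_x = 81.1 cos 57.1° = 44.05 m/s; v_y0 = 81.1 sin 57.1° = 68.09 m/s.
Time to reach the wall: t = 450 / 44.05 = 10.22 s.
Height at that point: y = 68.09×10.22 − 4.900×10.22² = 184.1 m.
That is 184.1 − 49.5 = 135 m above the top of the wall, so the shell clears it.

Yes — it clears the wall by 135 m.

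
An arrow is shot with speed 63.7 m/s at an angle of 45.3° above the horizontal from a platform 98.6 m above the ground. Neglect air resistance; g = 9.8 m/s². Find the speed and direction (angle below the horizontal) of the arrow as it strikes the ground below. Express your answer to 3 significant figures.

v_x = 63.7 cos 45.3° = 44.81 m/s (constant).
|v_y| at impact = √((45.28)² + 2×9.8×98.6) = 63.11 m/s.
Speed = √(44.81² + 63.11²) = 77.4 m/s; angle = arctan(63.11/44.81) = 54.6° below horizontal.

77.4 m/s at 54.6° below the horizontal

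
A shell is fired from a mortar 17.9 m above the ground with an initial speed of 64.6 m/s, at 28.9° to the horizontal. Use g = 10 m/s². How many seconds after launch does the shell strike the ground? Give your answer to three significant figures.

6.77 s

Vertical component: v_y = 64.6 sin 28.9° = 31.22 m/s.
Taking up as positive with launch at y = 17.9 m, landing at y = 0: 0 = 17.9 + 31.22 t − ½(10) t².
Solving 5.000 t² − 31.22 t − 17.9 = 0 gives t = [31.22 + √(31.22² + 4·5.000·17.9)] / 10.00 = 6.77 s.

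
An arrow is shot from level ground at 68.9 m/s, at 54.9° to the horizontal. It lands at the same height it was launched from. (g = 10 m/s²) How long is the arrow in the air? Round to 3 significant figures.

Vertical component: v_y = 68.9 sin 54.9° = 56.37 m/s.
For a projectile landing at launch height, time of flight is t = 2 v_y / g = 2 × 56.37 / 10 = 11.3 s.

11.3 s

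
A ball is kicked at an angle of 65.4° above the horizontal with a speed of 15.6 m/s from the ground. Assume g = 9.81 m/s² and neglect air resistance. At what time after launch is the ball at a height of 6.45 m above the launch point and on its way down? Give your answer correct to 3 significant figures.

v_y0 = 15.6 sin 65.4° = 14.18 m/s.
Set y = v_y0 t − ½ g t² = 6.45: 4.905 t² − 14.18 t + 6.45 = 0.
t = [14.18 ± √(201.1 − 126.5)] / 9.81 = (14.18 ± 8.637) / 9.81, giving t = 0.565 s or t = 2.33 s.
On the way down corresponds to the larger root: t = 2.33 s.

2.33 s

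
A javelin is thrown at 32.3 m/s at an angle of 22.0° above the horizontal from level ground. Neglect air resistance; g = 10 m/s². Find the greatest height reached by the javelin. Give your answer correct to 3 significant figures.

7.32 m

Vertical component of launch velocity: v_y = 32.3 sin 22.0° = 12.10 m/s.
At the highest point the vertical velocity is zero, so v_y² = 2 g h_max.
h_max = (12.10)² / (2 × 10) = 146.4 / 20.00 = 7.32 m.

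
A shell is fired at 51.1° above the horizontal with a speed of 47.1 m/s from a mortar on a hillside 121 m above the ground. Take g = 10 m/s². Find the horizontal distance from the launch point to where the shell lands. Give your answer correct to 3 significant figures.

Components: v_x = 47.1 cos 51.1° = 29.58 m/s, v_y = 47.1 sin 51.1° = 36.66 m/s.
Vertical: 0 = 121 + 36.66 t − ½(10) t² ⇒ 5.000 t² − 36.66 t − 121 = 0.
t = [36.66 + √(1344 + 2420)] / 10.00 = 9.801 s.
Horizontal: R = v_x · t = 29.58 × 9.801 = 290 m.

290 m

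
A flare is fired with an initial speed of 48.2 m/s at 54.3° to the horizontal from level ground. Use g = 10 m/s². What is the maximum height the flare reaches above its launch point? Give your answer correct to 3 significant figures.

Vertical component of launch velocity: v_y = 48.2 sin 54.3° = 39.14 m/s.
At the highest point the vertical velocity is zero, so v_y² = 2 g h_max.
h_max = (39.14)² / (2 × 10) = 1532 / 20.00 = 76.6 m.

76.6 m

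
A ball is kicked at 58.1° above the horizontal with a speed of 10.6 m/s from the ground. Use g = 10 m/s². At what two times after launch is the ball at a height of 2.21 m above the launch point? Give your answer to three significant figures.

0.293 s and 1.51 s

v_y0 = 10.6 sin 58.1° = 8.999 m/s.
Set y = v_y0 t − ½ g t² = 2.21: 5.000 t² − 8.999 t + 2.21 = 0.
t = [8.999 ± √(80.98 − 44.20)] / 10 = (8.999 ± 6.065) / 10, giving t = 0.293 s or t = 1.51 s.
So the ball is at 2.21 m at t = 0.293 s (rising) and t = 1.51 s (falling).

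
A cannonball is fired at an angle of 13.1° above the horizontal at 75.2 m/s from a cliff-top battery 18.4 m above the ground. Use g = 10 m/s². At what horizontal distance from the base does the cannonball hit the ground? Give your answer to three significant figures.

313 m

Components: v_x = 75.2 cos 13.1° = 73.24 m/s, v_y = 75.2 sin 13.1° = 17.04 m/s.
Vertical: 0 = 18.4 + 17.04 t − ½(10) t² ⇒ 5.000 t² − 17.04 t − 18.4 = 0.
t = [17.04 + √(290.4 + 368.0)] / 10.00 = 4.270 s.
Horizontal: R = v_x · t = 73.24 × 4.270 = 313 m.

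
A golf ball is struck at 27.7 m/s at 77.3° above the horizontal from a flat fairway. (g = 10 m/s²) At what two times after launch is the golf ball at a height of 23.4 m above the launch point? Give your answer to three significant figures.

1.08 s and 4.32 s

v_y0 = 27.7 sin 77.3° = 27.02 m/s.
Set y = v_y0 t − ½ g t² = 23.4: 5.000 t² − 27.02 t + 23.4 = 0.
t = [27.02 ± √(730.1 − 468.0)] / 10 = (27.02 ± 16.19) / 10, giving t = 1.08 s or t = 4.32 s.
So the golf ball is at 23.4 m at t = 1.08 s (rising) and t = 4.32 s (falling).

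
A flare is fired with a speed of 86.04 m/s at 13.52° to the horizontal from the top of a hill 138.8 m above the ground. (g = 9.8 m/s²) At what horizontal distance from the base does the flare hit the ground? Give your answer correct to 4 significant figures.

Components: v_x = 86.04 cos 13.52° = 83.656 m/s, v_y = 86.04 sin 13.52° = 20.115 m/s.
Vertical: 0 = 138.8 + 20.115 t − ½(9.8) t² ⇒ 4.900 t² − 20.115 t − 138.8 = 0.
t = [20.115 + √(404.61 + 2720.5)] / 9.800 = 7.7569 s.
Horizontal: R = v_x · t = 83.656 × 7.7569 = 648.9 m.

648.9 m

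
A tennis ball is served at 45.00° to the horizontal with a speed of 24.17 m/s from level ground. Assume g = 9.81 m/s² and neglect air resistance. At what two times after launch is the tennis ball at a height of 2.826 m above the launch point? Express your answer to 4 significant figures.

v_y0 = 24.17 sin 45.00° = 17.091 m/s.
Set y = v_y0 t − ½ g t² = 2.826: 4.905 t² − 17.091 t + 2.826 = 0.
t = [17.091 ± √(292.10 − 55.446)] / 9.81 = (17.091 ± 15.384) / 9.81, giving t = 0.1740 s or t = 3.310 s.
So the tennis ball is at 2.826 m at t = 0.1740 s (rising) and t = 3.310 s (falling).

0.1740 s and 3.310 s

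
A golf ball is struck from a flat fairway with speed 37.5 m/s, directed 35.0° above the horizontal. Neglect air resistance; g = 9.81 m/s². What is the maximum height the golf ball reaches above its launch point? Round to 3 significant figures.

23.6 m

Vertical component of launch velocity: v_y = 37.5 sin 35.0° = 21.51 m/s.
At the highest point the vertical velocity is zero, so v_y² = 2 g h_max.
h_max = (21.51)² / (2 × 9.81) = 462.7 / 19.62 = 23.6 m.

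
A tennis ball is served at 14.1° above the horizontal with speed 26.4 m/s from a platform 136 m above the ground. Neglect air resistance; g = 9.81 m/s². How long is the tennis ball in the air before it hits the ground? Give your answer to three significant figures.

5.96 s

Vertical component: v_y = 26.4 sin 14.1° = 6.431 m/s.
Taking up as positive with launch at y = 136 m, landing at y = 0: 0 = 136 + 6.431 t − ½(9.81) t².
Solving 4.905 t² − 6.431 t − 136 = 0 gives t = [6.431 + √(6.431² + 4·4.905·136)] / 9.810 = 5.96 s.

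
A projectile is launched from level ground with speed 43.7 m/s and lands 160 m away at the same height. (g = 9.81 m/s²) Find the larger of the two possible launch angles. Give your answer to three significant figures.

62.4°

Level-ground range: R = v₀² sin(2θ)/g ⇒ sin 2θ = R g / v₀² = 160×9.81/43.7² = 0.8219.
2θ = arcsin(0.8219) = 55.28° or 180° − 55.28° = 124.72°.
So θ = 27.6° or θ = 62.4°.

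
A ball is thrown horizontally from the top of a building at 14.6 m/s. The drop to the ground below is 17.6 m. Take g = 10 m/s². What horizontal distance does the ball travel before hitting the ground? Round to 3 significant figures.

27.4 m

Initial vertical velocity is zero, so the fall time comes from h = ½ g t²: t = √(2 × 17.6 / 10) = 1.876 s.
Horizontal motion is uniform at 14.6 m/s, so x = 14.6 × 1.876 = 27.4 m.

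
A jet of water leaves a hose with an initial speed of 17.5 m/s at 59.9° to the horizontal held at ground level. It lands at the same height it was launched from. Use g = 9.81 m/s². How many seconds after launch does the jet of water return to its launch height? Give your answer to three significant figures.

Vertical component: v_y = 17.5 sin 59.9° = 15.14 m/s.
For a projectile landing at launch height, time of flight is t = 2 v_y / g = 2 × 15.14 / 9.81 = 3.09 s.

3.09 s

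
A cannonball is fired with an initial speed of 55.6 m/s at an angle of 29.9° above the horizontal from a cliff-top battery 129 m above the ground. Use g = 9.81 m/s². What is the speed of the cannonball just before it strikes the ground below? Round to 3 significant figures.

75.0 m/s

v_x = 55.6 cos 29.9° = 48.20 m/s is unchanged throughout.
For the vertical component, v_y² = v_y0² + 2 g h = (27.72)² + 2×9.81×129 = 3299, so |v_y| = 57.44 m/s.
Impact speed = √(v_x² + v_y²) = √(2323 + 3299) = 75.0 m/s.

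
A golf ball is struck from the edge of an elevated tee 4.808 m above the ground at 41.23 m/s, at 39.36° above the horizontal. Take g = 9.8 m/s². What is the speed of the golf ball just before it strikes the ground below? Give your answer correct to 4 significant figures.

42.36 m/s

v_x = 41.23 cos 39.36° = 31.878 m/s is unchanged throughout.
For the vertical component, v_y² = v_y0² + 2 g h = (26.148)² + 2×9.8×4.808 = 777.95, so |v_y| = 27.892 m/s.
Impact speed = √(v_x² + v_y²) = √(1016.2 + 777.95) = 42.36 m/s.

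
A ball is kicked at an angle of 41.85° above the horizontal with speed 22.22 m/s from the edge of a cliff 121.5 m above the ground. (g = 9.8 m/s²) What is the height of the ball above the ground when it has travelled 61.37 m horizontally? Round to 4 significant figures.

v_x = 22.22 cos 41.85° = 16.552 m/s, v_y0 = 22.22 sin 41.85° = 14.825 m/s.
Time to reach x = 61.37 m: t = x / v_x = 61.37 / 16.552 = 3.7077 s.
y = 121.5 + v_y0 t − ½ g t² = 121.5 + 14.825×3.7077 − 4.900×3.7077² = 109.1 m.

109.1 m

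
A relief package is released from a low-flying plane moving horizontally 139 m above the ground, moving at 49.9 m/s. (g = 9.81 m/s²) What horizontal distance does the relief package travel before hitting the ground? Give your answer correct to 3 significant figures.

266 m

Initial vertical velocity is zero, so the fall time comes from h = ½ g t²: t = √(2 × 139 / 9.81) = 5.323 s.
Horizontal motion is uniform at 49.9 m/s, so x = 49.9 × 5.323 = 266 m.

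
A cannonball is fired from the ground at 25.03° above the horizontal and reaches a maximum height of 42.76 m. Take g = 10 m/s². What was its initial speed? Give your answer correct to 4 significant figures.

69.12 m/s

At maximum height v_y = 0, so (v₀ sin θ)² = 2 g H.
v₀ sin 25.03° = √(2 × 10 × 42.76) = 29.244 m/s.
v₀ = 29.244 / sin 25.03° = 29.244 / 0.4231 = 69.12 m/s.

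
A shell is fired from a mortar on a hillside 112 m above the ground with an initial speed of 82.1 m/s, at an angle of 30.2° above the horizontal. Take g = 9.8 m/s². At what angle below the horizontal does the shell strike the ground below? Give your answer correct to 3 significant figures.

41.4°

v_x = 82.1 cos 30.2° = 70.96 m/s.
At impact |v_y| = √(v_y0² + 2 g h) = √(41.30² + 2×9.8×112) = 62.46 m/s.
Angle below horizontal = arctan(|v_y| / v_x) = arctan(62.46 / 70.96) = 41.4°.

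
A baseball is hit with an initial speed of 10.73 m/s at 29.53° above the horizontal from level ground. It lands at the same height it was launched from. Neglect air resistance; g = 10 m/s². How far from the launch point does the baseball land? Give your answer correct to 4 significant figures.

For level ground, R = v₀² sin(2θ) / g.
sin(2 × 29.53°) = sin 59.060° = 0.8577.
R = (10.73)² × 0.8577 / 10 = 9.875 m.

9.875 m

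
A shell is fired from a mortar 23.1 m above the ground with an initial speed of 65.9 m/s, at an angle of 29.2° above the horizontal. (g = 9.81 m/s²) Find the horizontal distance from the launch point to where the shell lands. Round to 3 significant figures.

415 m

Components: v_x = 65.9 cos 29.2° = 57.53 m/s, v_y = 65.9 sin 29.2° = 32.15 m/s.
Vertical: 0 = 23.1 + 32.15 t − ½(9.81) t² ⇒ 4.905 t² − 32.15 t − 23.1 = 0.
t = [32.15 + √(1034 + 453.2)] / 9.810 = 7.208 s.
Horizontal: R = v_x · t = 57.53 × 7.208 = 415 m.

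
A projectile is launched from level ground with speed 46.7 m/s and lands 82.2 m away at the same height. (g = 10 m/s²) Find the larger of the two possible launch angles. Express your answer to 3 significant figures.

78.9°

Level-ground range: R = v₀² sin(2θ)/g ⇒ sin 2θ = R g / v₀² = 82.2×10/46.7² = 0.3769.
2θ = arcsin(0.3769) = 22.14° or 180° − 22.14° = 157.86°.
So θ = 11.1° or θ = 78.9°.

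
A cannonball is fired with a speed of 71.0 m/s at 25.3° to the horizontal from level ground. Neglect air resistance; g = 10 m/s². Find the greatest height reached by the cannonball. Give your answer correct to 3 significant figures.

46.0 m

Vertical component of launch velocity: v_y = 71.0 sin 25.3° = 30.34 m/s.
At the highest point the vertical velocity is zero, so v_y² = 2 g h_max.
h_max = (30.34)² / (2 × 10) = 920.5 / 20.00 = 46.0 m.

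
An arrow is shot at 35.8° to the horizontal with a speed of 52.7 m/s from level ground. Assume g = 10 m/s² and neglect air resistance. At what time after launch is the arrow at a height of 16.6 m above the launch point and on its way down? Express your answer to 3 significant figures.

5.57 s

v_y0 = 52.7 sin 35.8° = 30.83 m/s.
Set y = v_y0 t − ½ g t² = 16.6: 5.000 t² − 30.83 t + 16.6 = 0.
t = [30.83 ± √(950.5 − 332.0)] / 10 = (30.83 ± 24.87) / 10, giving t = 0.596 s or t = 5.57 s.
On the way down corresponds to the larger root: t = 5.57 s.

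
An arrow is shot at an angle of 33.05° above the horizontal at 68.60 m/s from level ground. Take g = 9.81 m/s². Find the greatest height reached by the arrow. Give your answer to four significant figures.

71.34 m

Vertical component of launch velocity: v_y = 68.60 sin 33.05° = 37.412 m/s.
At the highest point the vertical velocity is zero, so v_y² = 2 g h_max.
h_max = (37.412)² / (2 × 9.81) = 1399.7 / 19.62 = 71.34 m.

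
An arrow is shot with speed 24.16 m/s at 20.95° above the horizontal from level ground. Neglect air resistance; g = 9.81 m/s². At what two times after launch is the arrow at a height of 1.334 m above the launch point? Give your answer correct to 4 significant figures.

v_y0 = 24.16 sin 20.95° = 8.6385 m/s.
Set y = v_y0 t − ½ g t² = 1.334: 4.905 t² − 8.6385 t + 1.334 = 0.
t = [8.6385 ± √(74.624 − 26.173)] / 9.81 = (8.6385 ± 6.9607) / 9.81, giving t = 0.1710 s or t = 1.590 s.
So the arrow is at 1.334 m at t = 0.1710 s (rising) and t = 1.590 s (falling).

0.1710 s and 1.590 s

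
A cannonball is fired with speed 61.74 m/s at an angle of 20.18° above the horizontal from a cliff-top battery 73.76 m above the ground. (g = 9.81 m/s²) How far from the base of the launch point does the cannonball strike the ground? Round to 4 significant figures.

Components: v_x = 61.74 cos 20.18° = 57.950 m/s, v_y = 61.74 sin 20.18° = 21.298 m/s.
Vertical: 0 = 73.76 + 21.298 t − ½(9.81) t² ⇒ 4.905 t² − 21.298 t − 73.76 = 0.
t = [21.298 + √(453.60 + 1447.2)] / 9.810 = 6.6153 s.
Horizontal: R = v_x · t = 57.950 × 6.6153 = 383.4 m.

383.4 m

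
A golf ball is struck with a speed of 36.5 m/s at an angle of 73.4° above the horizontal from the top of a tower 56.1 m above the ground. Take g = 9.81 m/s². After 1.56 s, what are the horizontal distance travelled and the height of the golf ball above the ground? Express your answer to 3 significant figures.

v_x = 36.5 cos 73.4° = 10.43 m/s; v_y0 = 36.5 sin 73.4° = 34.98 m/s.
x = v_x t = 10.43 × 1.56 = 16.3 m.
y = 56.1 + v_y0 t − ½ g t² = 98.7 m.

x = 16.3 m, y = 98.7 m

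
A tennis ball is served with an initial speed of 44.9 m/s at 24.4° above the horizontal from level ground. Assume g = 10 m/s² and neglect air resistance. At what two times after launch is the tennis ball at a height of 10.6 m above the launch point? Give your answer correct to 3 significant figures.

0.706 s and 3.00 s

v_y0 = 44.9 sin 24.4° = 18.55 m/s.
Set y = v_y0 t − ½ g t² = 10.6: 5.000 t² − 18.55 t + 10.6 = 0.
t = [18.55 ± √(344.1 − 212.0)] / 10 = (18.55 ± 11.49) / 10, giving t = 0.706 s or t = 3.00 s.
So the tennis ball is at 10.6 m at t = 0.706 s (rising) and t = 3.00 s (falling).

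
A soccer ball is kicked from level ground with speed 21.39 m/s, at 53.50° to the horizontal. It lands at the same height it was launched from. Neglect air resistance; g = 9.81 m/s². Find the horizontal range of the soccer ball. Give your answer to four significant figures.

44.60 m

For level ground, R = v₀² sin(2θ) / g.
sin(2 × 53.50°) = sin 107.00° = 0.9563.
R = (21.39)² × 0.9563 / 9.81 = 44.60 m.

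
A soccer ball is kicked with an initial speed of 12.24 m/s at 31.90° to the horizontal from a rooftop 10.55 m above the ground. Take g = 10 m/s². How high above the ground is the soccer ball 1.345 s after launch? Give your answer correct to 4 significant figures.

10.20 m

v_y0 = 12.24 sin 31.90° = 6.4681 m/s.
y(t) = 10.55 + v_y0 t − ½ g t² = 10.55 + 6.4681×1.345 − ½×10×1.345² = 10.20 m.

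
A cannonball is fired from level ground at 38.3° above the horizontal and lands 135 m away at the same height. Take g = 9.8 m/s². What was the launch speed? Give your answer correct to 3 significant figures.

On level ground, R = v₀² sin(2θ) / g, so v₀ = √(R g / sin 2θ).
sin(2 × 38.3°) = 0.9728.
v₀ = √(135 × 9.8 / 0.9728) = √1360 = 36.9 m/s.

36.9 m/s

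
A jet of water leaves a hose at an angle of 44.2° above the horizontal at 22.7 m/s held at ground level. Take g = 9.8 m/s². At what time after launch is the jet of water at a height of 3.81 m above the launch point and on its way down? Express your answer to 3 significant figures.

v_y0 = 22.7 sin 44.2° = 15.83 m/s.
Set y = v_y0 t − ½ g t² = 3.81: 4.900 t² − 15.83 t + 3.81 = 0.
t = [15.83 ± √(250.6 − 74.68)] / 9.8 = (15.83 ± 13.26) / 9.8, giving t = 0.262 s or t = 2.97 s.
On the way down corresponds to the larger root: t = 2.97 s.

2.97 s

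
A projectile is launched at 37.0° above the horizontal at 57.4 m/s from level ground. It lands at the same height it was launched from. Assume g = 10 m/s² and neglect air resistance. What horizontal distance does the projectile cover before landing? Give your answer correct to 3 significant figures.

317 m

For level ground, R = v₀² sin(2θ) / g.
sin(2 × 37.0°) = sin 74.00° = 0.9613.
R = (57.4)² × 0.9613 / 10 = 317 m.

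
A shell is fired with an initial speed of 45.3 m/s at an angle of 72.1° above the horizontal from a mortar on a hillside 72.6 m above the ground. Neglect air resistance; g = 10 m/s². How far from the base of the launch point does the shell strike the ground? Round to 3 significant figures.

140 m

Components: v_x = 45.3 cos 72.1° = 13.92 m/s, v_y = 45.3 sin 72.1° = 43.11 m/s.
Vertical: 0 = 72.6 + 43.11 t − ½(10) t² ⇒ 5.000 t² − 43.11 t − 72.6 = 0.
t = [43.11 + √(1858 + 1452)] / 10.00 = 10.06 s.
Horizontal: R = v_x · t = 13.92 × 10.06 = 140 m.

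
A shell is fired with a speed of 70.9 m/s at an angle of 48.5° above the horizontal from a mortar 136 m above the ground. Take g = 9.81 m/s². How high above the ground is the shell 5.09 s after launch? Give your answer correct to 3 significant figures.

279 m

v_y0 = 70.9 sin 48.5° = 53.10 m/s.
y(t) = 136 + v_y0 t − ½ g t² = 136 + 53.10×5.09 − ½×9.81×5.09² = 279 m.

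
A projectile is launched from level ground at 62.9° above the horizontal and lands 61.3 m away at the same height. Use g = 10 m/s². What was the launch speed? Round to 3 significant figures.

On level ground, R = v₀² sin(2θ) / g, so v₀ = √(R g / sin 2θ).
sin(2 × 62.9°) = 0.8111.
v₀ = √(61.3 × 10 / 0.8111) = √755.8 = 27.5 m/s.

27.5 m/s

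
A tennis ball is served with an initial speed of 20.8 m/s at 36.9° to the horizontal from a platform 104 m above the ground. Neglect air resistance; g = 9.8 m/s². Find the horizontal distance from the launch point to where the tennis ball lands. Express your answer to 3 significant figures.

101 m

Components: v_x = 20.8 cos 36.9° = 16.63 m/s, v_y = 20.8 sin 36.9° = 12.49 m/s.
Vertical: 0 = 104 + 12.49 t − ½(9.8) t² ⇒ 4.900 t² − 12.49 t − 104 = 0.
t = [12.49 + √(156.0 + 2038)] / 9.800 = 6.054 s.
Horizontal: R = v_x · t = 16.63 × 6.054 = 101 m.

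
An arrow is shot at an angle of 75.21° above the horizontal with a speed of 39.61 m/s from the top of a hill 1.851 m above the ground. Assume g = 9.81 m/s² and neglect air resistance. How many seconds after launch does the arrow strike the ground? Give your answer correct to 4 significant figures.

Vertical component: v_y = 39.61 sin 75.21° = 38.298 m/s.
Taking up as positive with launch at y = 1.851 m, landing at y = 0: 0 = 1.851 + 38.298 t − ½(9.81) t².
Solving 4.905 t² − 38.298 t − 1.851 = 0 gives t = [38.298 + √(38.298² + 4·4.905·1.851)] / 9.810 = 7.856 s.

7.856 s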